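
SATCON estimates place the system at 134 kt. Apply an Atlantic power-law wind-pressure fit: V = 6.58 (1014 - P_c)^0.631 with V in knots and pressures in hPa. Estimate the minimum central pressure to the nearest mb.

ΔP = (V / 6.58)^(1/0.631) = (134/6.58)^1.585.
134/6.58 = 20.365; 20.365^1.585 ≈ 118.66 mb.
P_c = 1014 − 118.66 = 895.34 ≈ 895 mb.

895 mb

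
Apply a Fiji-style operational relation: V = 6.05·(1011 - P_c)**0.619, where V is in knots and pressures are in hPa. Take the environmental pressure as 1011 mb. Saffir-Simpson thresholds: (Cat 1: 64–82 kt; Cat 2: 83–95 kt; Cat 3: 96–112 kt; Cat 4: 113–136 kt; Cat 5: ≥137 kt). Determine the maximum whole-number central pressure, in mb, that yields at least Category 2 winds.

Category 2 begins at V = 83 kt.
Required ΔP = (83/6.05)^(1/0.619) = 13.719^1.616 ≈ 68.76 mb.
P_c ≤ 1011 − 68.76 = 942.24, so the highest integer P_c is 942 mb.

942 mb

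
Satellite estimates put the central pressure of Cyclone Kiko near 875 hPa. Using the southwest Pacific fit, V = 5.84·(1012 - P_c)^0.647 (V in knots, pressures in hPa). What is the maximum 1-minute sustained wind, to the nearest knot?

141 kt

ΔP = 1012 − 875 = 137 hPa.
137^0.647 ≈ 24.124.
V ≈ 5.84 × 24.124 ≈ 140.9 kt.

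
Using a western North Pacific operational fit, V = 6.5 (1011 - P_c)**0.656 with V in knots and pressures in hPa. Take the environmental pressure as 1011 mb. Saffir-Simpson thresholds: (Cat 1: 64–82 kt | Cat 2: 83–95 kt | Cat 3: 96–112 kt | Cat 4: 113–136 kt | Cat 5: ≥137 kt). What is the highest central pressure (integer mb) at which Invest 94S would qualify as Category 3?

Category 3 begins at V = 96 kt.
Required ΔP = (96/6.5)^(1/0.656) = 14.769^1.524 ≈ 60.61 mb.
P_c ≤ 1011 − 60.61 = 950.39, so the highest integer P_c is 950 mb.

950 mb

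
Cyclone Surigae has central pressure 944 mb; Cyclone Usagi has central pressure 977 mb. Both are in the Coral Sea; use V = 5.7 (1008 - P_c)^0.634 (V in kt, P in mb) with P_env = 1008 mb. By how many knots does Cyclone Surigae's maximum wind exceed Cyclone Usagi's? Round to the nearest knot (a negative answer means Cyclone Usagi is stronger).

Cyclone Surigae: ΔP = 64; V ≈ 5.7 × 64^0.634 ≈ 79.61 kt.
Cyclone Usagi: ΔP = 31; V ≈ 5.7 × 31^0.634 ≈ 50.28 kt.
Difference ≈ 79.61 − 50.28 = 29.33 → 29 kt.

29 kt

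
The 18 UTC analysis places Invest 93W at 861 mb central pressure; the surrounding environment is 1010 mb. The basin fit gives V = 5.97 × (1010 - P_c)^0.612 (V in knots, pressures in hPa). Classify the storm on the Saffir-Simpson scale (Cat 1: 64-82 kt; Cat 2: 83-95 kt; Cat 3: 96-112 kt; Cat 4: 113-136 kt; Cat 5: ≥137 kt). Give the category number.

ΔP = 1010 − 861 = 149 mb.
V ≈ 5.97 × 149^0.612 = 5.97 × 21.38 ≈ 128 kt.
128 kt falls in the Category 4 band.

4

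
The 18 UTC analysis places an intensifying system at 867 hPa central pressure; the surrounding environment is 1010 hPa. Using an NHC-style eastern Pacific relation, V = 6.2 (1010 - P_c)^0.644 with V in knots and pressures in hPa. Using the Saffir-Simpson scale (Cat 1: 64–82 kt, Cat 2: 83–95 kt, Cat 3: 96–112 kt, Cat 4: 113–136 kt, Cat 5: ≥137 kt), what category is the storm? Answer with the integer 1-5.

ΔP = 1010 − 867 = 143 hPa.
V ≈ 6.2 × 143^0.644 = 6.2 × 24.44 ≈ 152 kt.
152 kt falls in the Category 5 band.

5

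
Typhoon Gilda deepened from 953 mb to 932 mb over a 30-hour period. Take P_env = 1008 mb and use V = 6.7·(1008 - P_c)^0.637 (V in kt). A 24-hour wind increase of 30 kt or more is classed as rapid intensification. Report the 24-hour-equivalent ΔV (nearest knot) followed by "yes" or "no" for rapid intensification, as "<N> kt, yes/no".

16 kt, no

V₁: ΔP = 55, V ≈ 6.7 × 55^0.637 ≈ 86.04 kt.
V₂: ΔP = 76, V ≈ 6.7 × 76^0.637 ≈ 105.72 kt.
ΔV over 30 h = 19.68 kt → 24 h equivalent = 19.68 × 24/30 ≈ 15.74 kt.
16 kt < 30 kt ⇒ not rapid intensification.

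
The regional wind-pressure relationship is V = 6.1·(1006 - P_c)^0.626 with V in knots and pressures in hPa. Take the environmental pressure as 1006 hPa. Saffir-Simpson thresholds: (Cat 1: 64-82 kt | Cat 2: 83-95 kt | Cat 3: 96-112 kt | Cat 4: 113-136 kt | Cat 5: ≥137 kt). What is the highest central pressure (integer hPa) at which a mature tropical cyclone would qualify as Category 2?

Category 2 begins at V = 83 kt.
Required ΔP = (83/6.1)^(1/0.626) = 13.607^1.597 ≈ 64.73 hPa.
P_c ≤ 1006 − 64.73 = 941.27, so the highest integer P_c is 941 hPa.

941 hPa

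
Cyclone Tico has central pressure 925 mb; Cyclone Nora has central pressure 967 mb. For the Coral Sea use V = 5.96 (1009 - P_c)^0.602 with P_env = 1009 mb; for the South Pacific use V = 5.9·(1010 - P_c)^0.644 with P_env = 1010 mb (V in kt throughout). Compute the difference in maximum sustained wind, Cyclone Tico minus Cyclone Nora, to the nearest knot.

19 kt

Cyclone Tico: ΔP = 84; V ≈ 5.96 × 84^0.602 ≈ 85.83 kt.
Cyclone Nora: ΔP = 43; V ≈ 5.9 × 43^0.644 ≈ 66.50 kt.
Difference ≈ 85.83 − 66.50 = 19.33 → 19 kt.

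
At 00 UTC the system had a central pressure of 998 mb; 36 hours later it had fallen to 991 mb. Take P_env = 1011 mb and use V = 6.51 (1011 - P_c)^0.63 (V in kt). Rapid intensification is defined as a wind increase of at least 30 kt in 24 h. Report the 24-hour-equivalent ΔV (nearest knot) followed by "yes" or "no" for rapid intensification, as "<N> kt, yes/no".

7 kt, no

V₁: ΔP = 13, V ≈ 6.51 × 13^0.63 ≈ 32.76 kt.
V₂: ΔP = 20, V ≈ 6.51 × 20^0.63 ≈ 42.98 kt.
ΔV over 36 h = 10.22 kt → 24 h equivalent = 10.22 × 24/36 ≈ 6.81 kt.
7 kt < 30 kt ⇒ not rapid intensification.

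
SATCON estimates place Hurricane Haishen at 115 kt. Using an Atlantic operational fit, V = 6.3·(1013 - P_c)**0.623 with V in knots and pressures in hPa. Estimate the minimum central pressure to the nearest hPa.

907 hPa

ΔP = (V / 6.3)^(1/0.623) = (115/6.3)^1.605.
115/6.3 = 18.254; 18.254^1.605 ≈ 105.84 hPa.
P_c = 1013 − 105.84 = 907.16 ≈ 907 hPa.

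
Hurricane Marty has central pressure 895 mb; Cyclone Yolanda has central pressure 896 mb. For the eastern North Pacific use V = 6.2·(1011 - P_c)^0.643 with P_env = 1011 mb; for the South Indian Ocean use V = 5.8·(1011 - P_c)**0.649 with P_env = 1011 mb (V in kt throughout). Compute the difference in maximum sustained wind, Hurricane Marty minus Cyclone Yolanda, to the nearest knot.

6 kt

Hurricane Marty: ΔP = 116; V ≈ 6.2 × 116^0.643 ≈ 131.78 kt.
Cyclone Yolanda: ΔP = 115; V ≈ 5.8 × 115^0.649 ≈ 126.13 kt.
Difference ≈ 131.78 − 126.13 = 5.65 → 6 kt.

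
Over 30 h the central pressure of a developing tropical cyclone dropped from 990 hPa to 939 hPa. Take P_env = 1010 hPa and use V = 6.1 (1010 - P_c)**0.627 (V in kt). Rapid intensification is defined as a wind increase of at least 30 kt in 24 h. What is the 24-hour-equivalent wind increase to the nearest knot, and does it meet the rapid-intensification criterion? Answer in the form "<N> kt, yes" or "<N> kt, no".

V₁: ΔP = 20, V ≈ 6.1 × 20^0.627 ≈ 39.91 kt.
V₂: ΔP = 71, V ≈ 6.1 × 71^0.627 ≈ 88.32 kt.
ΔV over 30 h = 48.41 kt → 24 h equivalent = 48.41 × 24/30 ≈ 38.73 kt.
39 kt ≥ 30 kt ⇒ rapid intensification.

39 kt, yes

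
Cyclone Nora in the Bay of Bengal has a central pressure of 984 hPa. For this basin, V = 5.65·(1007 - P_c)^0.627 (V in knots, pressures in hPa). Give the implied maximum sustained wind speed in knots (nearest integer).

40 kt

ΔP = 1007 − 984 = 23 hPa.
23^0.627 ≈ 7.142.
V ≈ 5.65 × 7.142 ≈ 40.4 kt.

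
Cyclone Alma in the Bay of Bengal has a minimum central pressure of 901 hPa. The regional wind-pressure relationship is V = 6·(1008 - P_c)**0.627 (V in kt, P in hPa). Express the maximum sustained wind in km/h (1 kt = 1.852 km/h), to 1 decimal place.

ΔP = 1008 − 901 = 107 hPa.
V ≈ 6 × 107^0.627 = 6 × 18.725 ≈ 112.350 kt.
112.350 × 1.852 ≈ 208.07 km/h → 208.1 km/h.

208.1 km/h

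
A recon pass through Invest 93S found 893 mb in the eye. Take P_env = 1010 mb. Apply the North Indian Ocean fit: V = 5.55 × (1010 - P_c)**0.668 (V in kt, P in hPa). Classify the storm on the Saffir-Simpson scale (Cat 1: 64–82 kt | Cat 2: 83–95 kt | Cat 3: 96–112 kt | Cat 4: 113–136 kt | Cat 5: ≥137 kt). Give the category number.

ΔP = 1010 − 893 = 117 mb.
V ≈ 5.55 × 117^0.668 = 5.55 × 24.07 ≈ 134 kt.
134 kt falls in the Category 4 band.

4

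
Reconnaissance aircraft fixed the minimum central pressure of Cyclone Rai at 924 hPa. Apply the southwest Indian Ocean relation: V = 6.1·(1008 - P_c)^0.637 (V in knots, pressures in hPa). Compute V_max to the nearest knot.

ΔP = 1008 − 924 = 84 hPa.
84^0.637 ≈ 16.818.
V ≈ 6.1 × 16.818 ≈ 102.6 kt.

103 kt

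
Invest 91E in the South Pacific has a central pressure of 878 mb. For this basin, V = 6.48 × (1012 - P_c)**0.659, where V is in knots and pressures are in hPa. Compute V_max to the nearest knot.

ΔP = 1012 − 878 = 134 mb.
134^0.659 ≈ 25.221.
V ≈ 6.48 × 25.221 ≈ 163.4 kt.

163 kt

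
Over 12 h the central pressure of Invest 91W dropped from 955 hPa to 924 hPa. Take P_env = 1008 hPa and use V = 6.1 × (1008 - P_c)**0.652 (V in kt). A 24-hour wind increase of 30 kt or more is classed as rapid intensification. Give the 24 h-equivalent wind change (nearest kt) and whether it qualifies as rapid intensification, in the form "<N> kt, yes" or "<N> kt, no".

57 kt, yes

V₁: ΔP = 53, V ≈ 6.1 × 53^0.652 ≈ 81.20 kt.
V₂: ΔP = 84, V ≈ 6.1 × 84^0.652 ≈ 109.64 kt.
ΔV over 12 h = 28.44 kt → 24 h equivalent = 28.44 × 24/12 ≈ 56.88 kt.
57 kt ≥ 30 kt ⇒ rapid intensification.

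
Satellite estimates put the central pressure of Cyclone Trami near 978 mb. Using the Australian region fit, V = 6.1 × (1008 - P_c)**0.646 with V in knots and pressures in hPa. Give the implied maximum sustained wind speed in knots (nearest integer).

55 kt

ΔP = 1008 − 978 = 30 mb.
30^0.646 ≈ 9.000.
V ≈ 6.1 × 9.000 ≈ 54.9 kt.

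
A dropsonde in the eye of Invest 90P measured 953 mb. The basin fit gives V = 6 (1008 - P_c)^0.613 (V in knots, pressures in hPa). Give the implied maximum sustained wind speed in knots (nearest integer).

ΔP = 1008 − 953 = 55 mb.
55^0.613 ≈ 11.664.
V ≈ 6 × 11.664 ≈ 70.0 kt.

70 kt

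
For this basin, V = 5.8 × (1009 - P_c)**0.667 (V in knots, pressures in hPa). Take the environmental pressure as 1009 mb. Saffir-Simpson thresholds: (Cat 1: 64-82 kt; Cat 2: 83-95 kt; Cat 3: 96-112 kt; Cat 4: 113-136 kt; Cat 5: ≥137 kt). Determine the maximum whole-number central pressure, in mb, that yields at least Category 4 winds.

923 mb

Category 4 begins at V = 113 kt.
Required ΔP = (113/5.8)^(1/0.667) = 19.483^1.499 ≈ 85.80 mb.
P_c ≤ 1009 − 85.80 = 923.20, so the highest integer P_c is 923 mb.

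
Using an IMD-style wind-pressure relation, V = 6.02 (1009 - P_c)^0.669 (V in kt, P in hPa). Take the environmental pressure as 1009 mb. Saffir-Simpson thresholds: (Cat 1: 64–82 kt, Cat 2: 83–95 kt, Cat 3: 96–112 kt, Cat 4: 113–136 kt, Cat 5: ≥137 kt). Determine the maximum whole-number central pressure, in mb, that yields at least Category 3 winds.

946 mb

Category 3 begins at V = 96 kt.
Required ΔP = (96/6.02)^(1/0.669) = 15.947^1.495 ≈ 62.77 mb.
P_c ≤ 1009 − 62.77 = 946.23, so the highest integer P_c is 946 mb.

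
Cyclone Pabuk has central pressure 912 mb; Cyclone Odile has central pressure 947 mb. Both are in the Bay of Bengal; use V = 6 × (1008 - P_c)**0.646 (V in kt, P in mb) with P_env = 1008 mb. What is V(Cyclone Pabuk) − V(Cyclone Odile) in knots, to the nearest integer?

29 kt

Cyclone Pabuk: ΔP = 96; V ≈ 6 × 96^0.646 ≈ 114.47 kt.
Cyclone Odile: ΔP = 61; V ≈ 6 × 61^0.646 ≈ 85.40 kt.
Difference ≈ 114.47 − 85.40 = 29.07 → 29 kt.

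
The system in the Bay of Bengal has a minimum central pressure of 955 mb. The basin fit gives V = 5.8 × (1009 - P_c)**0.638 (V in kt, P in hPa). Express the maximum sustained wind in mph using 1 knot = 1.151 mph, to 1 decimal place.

ΔP = 1009 − 955 = 54 mb.
V ≈ 5.8 × 54^0.638 = 5.8 × 12.743 ≈ 73.909 kt.
73.909 × 1.151 ≈ 85.07 mph → 85.1 mph.

85.1 mph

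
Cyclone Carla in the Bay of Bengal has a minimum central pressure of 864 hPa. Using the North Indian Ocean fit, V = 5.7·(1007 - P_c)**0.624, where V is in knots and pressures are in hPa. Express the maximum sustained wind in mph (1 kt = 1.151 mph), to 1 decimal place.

145.2 mph

ΔP = 1007 − 864 = 143 hPa.
V ≈ 5.7 × 143^0.624 = 5.7 × 22.127 ≈ 126.126 kt.
126.126 × 1.151 ≈ 145.17 mph → 145.2 mph.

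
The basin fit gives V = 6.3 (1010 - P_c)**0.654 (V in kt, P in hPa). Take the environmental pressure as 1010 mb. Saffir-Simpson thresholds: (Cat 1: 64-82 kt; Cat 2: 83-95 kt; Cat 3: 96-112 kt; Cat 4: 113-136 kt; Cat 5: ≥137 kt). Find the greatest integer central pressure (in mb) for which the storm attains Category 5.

Category 5 begins at V = 137 kt.
Required ΔP = (137/6.3)^(1/0.654) = 21.746^1.529 ≈ 110.90 mb.
P_c ≤ 1010 − 110.90 = 899.10, so the highest integer P_c is 899 mb.

899 mb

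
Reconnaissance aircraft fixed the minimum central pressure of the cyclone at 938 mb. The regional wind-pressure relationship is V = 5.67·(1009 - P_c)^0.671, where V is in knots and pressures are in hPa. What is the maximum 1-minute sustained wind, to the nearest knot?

ΔP = 1009 − 938 = 71 mb.
71^0.671 ≈ 17.466.
V ≈ 5.67 × 17.466 ≈ 99.0 kt.

99 kt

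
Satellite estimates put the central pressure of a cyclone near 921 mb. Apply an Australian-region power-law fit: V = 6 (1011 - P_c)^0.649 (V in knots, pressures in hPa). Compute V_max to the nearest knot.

111 kt

ΔP = 1011 − 921 = 90 mb.
90^0.649 ≈ 18.548.
V ≈ 6 × 18.548 ≈ 111.3 kt.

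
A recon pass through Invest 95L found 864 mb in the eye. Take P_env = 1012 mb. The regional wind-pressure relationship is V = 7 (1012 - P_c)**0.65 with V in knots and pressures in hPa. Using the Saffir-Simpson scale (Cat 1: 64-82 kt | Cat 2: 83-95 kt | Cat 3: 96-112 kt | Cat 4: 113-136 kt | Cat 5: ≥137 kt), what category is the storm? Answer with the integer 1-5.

5

ΔP = 1012 − 864 = 148 mb.
V ≈ 7 × 148^0.65 = 7 × 25.74 ≈ 180 kt.
180 kt falls in the Category 5 band.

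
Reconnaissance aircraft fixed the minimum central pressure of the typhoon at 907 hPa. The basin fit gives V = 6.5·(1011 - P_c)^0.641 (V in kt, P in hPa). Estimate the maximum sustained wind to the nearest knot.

ΔP = 1011 − 907 = 104 hPa.
104^0.641 ≈ 19.630.
V ≈ 6.5 × 19.630 ≈ 127.6 kt.

128 kt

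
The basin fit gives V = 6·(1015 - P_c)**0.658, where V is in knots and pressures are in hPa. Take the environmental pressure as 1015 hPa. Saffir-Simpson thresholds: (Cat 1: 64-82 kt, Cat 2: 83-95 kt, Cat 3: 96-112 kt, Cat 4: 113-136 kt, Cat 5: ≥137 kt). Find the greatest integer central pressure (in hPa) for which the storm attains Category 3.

947 hPa

Category 3 begins at V = 96 kt.
Required ΔP = (96/6)^(1/0.658) = 16.000^1.520 ≈ 67.60 hPa.
P_c ≤ 1015 − 67.60 = 947.40, so the highest integer P_c is 947 hPa.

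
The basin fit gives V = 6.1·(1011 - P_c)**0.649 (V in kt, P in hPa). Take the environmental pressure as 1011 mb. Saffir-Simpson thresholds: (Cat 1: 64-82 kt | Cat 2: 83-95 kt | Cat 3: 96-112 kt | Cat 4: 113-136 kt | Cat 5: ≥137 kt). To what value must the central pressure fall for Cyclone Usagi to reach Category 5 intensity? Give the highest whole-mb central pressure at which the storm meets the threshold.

Category 5 begins at V = 137 kt.
Required ΔP = (137/6.1)^(1/0.649) = 22.459^1.541 ≈ 120.86 mb.
P_c ≤ 1011 − 120.86 = 890.14, so the highest integer P_c is 890 mb.

890 mb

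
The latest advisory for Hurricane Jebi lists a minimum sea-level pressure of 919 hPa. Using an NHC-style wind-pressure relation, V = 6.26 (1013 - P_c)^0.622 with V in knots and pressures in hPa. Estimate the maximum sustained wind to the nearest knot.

106 kt

ΔP = 1013 − 919 = 94 hPa.
94^0.622 ≈ 16.877.
V ≈ 6.26 × 16.877 ≈ 105.6 kt.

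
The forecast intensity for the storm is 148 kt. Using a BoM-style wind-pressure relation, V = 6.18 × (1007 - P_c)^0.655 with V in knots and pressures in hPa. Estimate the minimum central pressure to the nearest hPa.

879 hPa

ΔP = (V / 6.18)^(1/0.655) = (148/6.18)^1.527.
148/6.18 = 23.948; 23.948^1.527 ≈ 127.57 hPa.
P_c = 1007 − 127.57 = 879.43 ≈ 879 hPa.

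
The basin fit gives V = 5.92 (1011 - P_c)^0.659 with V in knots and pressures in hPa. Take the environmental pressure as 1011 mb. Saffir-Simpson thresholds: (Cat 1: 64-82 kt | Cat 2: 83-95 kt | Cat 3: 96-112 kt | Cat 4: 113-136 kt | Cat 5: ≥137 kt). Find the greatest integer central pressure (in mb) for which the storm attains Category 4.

923 mb

Category 4 begins at V = 113 kt.
Required ΔP = (113/5.92)^(1/0.659) = 19.088^1.517 ≈ 87.80 mb.
P_c ≤ 1011 − 87.80 = 923.20, so the highest integer P_c is 923 mb.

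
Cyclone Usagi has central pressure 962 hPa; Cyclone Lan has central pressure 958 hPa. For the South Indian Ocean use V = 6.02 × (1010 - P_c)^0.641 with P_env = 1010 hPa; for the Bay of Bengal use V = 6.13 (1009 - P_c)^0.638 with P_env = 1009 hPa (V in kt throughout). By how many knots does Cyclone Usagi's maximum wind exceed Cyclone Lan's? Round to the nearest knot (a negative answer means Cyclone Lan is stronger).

-3 kt

Cyclone Usagi: ΔP = 48; V ≈ 6.02 × 48^0.641 ≈ 71.99 kt.
Cyclone Lan: ΔP = 51; V ≈ 6.13 × 51^0.638 ≈ 75.32 kt.
Difference ≈ 71.99 − 75.32 = -3.33 → -3 kt.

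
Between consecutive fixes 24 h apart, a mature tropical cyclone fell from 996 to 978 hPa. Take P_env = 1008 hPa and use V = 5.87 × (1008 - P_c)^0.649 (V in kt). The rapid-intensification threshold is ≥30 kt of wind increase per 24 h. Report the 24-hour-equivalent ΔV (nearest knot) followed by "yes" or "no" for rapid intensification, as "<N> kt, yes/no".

24 kt, no

V₁: ΔP = 12, V ≈ 5.87 × 12^0.649 ≈ 29.45 kt.
V₂: ΔP = 30, V ≈ 5.87 × 30^0.649 ≈ 53.37 kt.
ΔV over 24 h = 23.92 kt → 24 h equivalent = 23.92 × 24/24 ≈ 23.92 kt.
24 kt < 30 kt ⇒ not rapid intensification.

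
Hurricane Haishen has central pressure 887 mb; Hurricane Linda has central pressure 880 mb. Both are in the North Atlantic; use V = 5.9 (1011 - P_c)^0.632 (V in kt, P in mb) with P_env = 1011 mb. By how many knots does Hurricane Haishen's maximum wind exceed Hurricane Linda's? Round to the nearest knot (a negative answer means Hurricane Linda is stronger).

-4 kt

Hurricane Haishen: ΔP = 124; V ≈ 5.9 × 124^0.632 ≈ 124.14 kt.
Hurricane Linda: ΔP = 131; V ≈ 5.9 × 131^0.632 ≈ 128.52 kt.
Difference ≈ 124.14 − 128.52 = -4.38 → -4 kt.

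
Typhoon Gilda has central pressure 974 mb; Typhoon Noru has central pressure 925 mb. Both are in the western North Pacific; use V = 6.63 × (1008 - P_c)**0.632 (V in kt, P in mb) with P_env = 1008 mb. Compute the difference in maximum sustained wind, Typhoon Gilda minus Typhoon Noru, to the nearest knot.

Typhoon Gilda: ΔP = 34; V ≈ 6.63 × 34^0.632 ≈ 61.58 kt.
Typhoon Noru: ΔP = 83; V ≈ 6.63 × 83^0.632 ≈ 108.24 kt.
Difference ≈ 61.58 − 108.24 = -46.66 → -47 kt.

-47 kt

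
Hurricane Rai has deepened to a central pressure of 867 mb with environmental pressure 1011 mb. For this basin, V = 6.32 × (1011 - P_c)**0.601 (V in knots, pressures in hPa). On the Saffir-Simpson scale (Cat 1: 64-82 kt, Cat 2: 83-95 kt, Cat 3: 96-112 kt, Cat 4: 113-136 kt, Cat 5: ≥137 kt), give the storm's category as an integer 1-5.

4

ΔP = 1011 − 867 = 144 mb.
V ≈ 6.32 × 144^0.601 = 6.32 × 19.82 ≈ 125 kt.
125 kt falls in the Category 4 band.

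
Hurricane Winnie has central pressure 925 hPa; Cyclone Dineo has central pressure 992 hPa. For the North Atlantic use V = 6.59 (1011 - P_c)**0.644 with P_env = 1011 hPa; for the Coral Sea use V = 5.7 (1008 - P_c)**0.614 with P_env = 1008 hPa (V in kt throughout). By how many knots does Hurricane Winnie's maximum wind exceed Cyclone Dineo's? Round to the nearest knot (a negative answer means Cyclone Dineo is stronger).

Hurricane Winnie: ΔP = 86; V ≈ 6.59 × 86^0.644 ≈ 116.07 kt.
Cyclone Dineo: ΔP = 16; V ≈ 5.7 × 16^0.614 ≈ 31.28 kt.
Difference ≈ 116.07 − 31.28 = 84.79 → 85 kt.

85 kt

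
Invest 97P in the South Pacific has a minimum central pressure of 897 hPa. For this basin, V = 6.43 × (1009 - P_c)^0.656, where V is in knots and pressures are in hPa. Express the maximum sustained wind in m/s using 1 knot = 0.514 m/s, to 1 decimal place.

ΔP = 1009 − 897 = 112 hPa.
V ≈ 6.43 × 112^0.656 = 6.43 × 22.095 ≈ 142.069 kt.
142.069 × 0.514 ≈ 73.02 m/s → 73.0 m/s.

73.0 m/s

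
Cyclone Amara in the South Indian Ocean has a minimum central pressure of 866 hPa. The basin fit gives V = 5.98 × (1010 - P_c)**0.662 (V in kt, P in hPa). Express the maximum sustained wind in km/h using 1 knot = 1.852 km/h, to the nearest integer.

297 km/h

ΔP = 1010 − 866 = 144 hPa.
V ≈ 5.98 × 144^0.662 = 5.98 × 26.843 ≈ 160.523 kt.
160.523 × 1.852 ≈ 297.29 km/h → 297 km/h.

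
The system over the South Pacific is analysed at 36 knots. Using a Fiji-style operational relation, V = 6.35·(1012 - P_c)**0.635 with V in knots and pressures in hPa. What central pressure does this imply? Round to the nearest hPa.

ΔP = (V / 6.35)^(1/0.635) = (36/6.35)^1.575.
36/6.35 = 5.669; 5.669^1.575 ≈ 15.37 hPa.
P_c = 1012 − 15.37 = 996.63 ≈ 997 hPa.

997 hPa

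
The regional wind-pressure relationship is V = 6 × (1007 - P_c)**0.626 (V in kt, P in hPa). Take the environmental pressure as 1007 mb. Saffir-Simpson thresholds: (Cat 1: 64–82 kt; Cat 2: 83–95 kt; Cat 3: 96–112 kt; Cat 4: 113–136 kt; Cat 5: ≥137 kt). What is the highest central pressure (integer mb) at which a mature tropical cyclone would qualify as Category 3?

Category 3 begins at V = 96 kt.
Required ΔP = (96/6)^(1/0.626) = 16.000^1.597 ≈ 83.85 mb.
P_c ≤ 1007 − 83.85 = 923.15, so the highest integer P_c is 923 mb.

923 mb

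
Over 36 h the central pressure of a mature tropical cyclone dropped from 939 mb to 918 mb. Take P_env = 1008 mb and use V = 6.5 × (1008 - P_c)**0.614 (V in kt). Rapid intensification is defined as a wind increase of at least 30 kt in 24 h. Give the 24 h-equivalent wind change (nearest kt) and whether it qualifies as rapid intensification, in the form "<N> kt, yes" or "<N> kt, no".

10 kt, no

V₁: ΔP = 69, V ≈ 6.5 × 69^0.614 ≈ 87.49 kt.
V₂: ΔP = 90, V ≈ 6.5 × 90^0.614 ≈ 103.00 kt.
ΔV over 36 h = 15.51 kt → 24 h equivalent = 15.51 × 24/36 ≈ 10.34 kt.
10 kt < 30 kt ⇒ not rapid intensification.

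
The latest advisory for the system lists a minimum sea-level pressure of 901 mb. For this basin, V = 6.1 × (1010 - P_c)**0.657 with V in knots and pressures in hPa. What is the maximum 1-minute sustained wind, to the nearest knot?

133 kt

ΔP = 1010 − 901 = 109 mb.
109^0.657 ≈ 21.807.
V ≈ 6.1 × 21.807 ≈ 133.0 kt.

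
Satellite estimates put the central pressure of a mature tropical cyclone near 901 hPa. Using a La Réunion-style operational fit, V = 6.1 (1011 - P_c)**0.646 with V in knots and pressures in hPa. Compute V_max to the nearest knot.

ΔP = 1011 − 901 = 110 hPa.
110^0.646 ≈ 20.832.
V ≈ 6.1 × 20.832 ≈ 127.1 kt.

127 kt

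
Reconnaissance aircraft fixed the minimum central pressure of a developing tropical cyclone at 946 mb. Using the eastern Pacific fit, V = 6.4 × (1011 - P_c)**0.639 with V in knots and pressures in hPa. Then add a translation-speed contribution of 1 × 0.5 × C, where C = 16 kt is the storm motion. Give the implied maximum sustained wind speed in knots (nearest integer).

100 kt

ΔP = 1011 − 946 = 65 mb.
65^0.639 ≈ 14.403.
V ≈ 6.4 × 14.403 ≈ 92.2 kt.
Translation term: 1 × 0.5 × 16 = 8 kt.
Corrected V ≈ 100.2 kt → 100 kt.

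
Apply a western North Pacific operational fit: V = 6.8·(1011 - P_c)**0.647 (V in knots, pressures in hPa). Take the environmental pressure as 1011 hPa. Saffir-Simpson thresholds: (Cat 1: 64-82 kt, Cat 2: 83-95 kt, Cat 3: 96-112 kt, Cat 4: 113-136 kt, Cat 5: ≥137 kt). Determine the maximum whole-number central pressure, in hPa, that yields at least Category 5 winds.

907 hPa

Category 5 begins at V = 137 kt.
Required ΔP = (137/6.8)^(1/0.647) = 20.147^1.546 ≈ 103.70 hPa.
P_c ≤ 1011 − 103.70 = 907.30, so the highest integer P_c is 907 hPa.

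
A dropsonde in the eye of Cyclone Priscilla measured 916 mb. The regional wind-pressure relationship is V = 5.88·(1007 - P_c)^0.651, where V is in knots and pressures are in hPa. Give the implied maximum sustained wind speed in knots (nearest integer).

ΔP = 1007 − 916 = 91 mb.
91^0.651 ≈ 18.851.
V ≈ 5.88 × 18.851 ≈ 110.8 kt.

111 kt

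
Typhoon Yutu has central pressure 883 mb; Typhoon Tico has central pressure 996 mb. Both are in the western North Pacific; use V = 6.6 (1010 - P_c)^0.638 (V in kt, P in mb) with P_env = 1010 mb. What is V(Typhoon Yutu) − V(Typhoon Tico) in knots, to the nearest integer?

110 kt

Typhoon Yutu: ΔP = 127; V ≈ 6.6 × 127^0.638 ≈ 145.13 kt.
Typhoon Tico: ΔP = 14; V ≈ 6.6 × 14^0.638 ≈ 35.54 kt.
Difference ≈ 145.13 − 35.54 = 109.59 → 110 kt.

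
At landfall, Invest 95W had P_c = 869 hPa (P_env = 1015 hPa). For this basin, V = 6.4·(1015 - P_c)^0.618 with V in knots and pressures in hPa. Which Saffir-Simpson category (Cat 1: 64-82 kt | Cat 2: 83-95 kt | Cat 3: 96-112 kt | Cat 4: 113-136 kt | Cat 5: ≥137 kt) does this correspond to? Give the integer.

ΔP = 1015 − 869 = 146 hPa.
V ≈ 6.4 × 146^0.618 = 6.4 × 21.76 ≈ 139 kt.
139 kt falls in the Category 5 band.

5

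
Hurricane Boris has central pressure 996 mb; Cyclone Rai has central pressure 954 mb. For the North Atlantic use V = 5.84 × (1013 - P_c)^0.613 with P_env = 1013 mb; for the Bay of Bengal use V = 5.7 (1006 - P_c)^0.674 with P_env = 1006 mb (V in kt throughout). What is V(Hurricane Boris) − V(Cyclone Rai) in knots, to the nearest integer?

Hurricane Boris: ΔP = 17; V ≈ 5.84 × 17^0.613 ≈ 33.16 kt.
Cyclone Rai: ΔP = 52; V ≈ 5.7 × 52^0.674 ≈ 81.74 kt.
Difference ≈ 33.16 − 81.74 = -48.58 → -49 kt.

-49 kt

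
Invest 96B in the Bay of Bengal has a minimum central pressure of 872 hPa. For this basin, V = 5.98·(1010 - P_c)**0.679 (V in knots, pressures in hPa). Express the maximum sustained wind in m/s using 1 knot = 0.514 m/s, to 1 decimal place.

87.2 m/s

ΔP = 1010 − 872 = 138 hPa.
V ≈ 5.98 × 138^0.679 = 5.98 × 28.378 ≈ 169.699 kt.
169.699 × 0.514 ≈ 87.23 m/s → 87.2 m/s.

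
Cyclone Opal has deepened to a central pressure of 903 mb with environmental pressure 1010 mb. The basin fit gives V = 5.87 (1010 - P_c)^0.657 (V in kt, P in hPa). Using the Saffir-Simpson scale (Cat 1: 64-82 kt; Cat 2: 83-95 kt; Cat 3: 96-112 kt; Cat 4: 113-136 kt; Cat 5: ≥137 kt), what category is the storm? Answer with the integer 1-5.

4

ΔP = 1010 − 903 = 107 mb.
V ≈ 5.87 × 107^0.657 = 5.87 × 21.54 ≈ 126 kt.
126 kt falls in the Category 4 band.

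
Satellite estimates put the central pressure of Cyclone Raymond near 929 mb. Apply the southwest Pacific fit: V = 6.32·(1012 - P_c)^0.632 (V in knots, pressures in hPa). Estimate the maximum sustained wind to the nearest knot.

103 kt

ΔP = 1012 − 929 = 83 mb.
83^0.632 ≈ 16.325.
V ≈ 6.32 × 16.325 ≈ 103.2 kt.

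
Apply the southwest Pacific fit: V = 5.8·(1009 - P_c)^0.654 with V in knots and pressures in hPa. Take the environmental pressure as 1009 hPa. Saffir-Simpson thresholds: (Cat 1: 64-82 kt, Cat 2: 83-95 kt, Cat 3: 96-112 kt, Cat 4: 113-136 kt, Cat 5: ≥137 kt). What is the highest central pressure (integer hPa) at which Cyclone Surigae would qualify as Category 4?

Category 4 begins at V = 113 kt.
Required ΔP = (113/5.8)^(1/0.654) = 19.483^1.529 ≈ 93.74 hPa.
P_c ≤ 1009 − 93.74 = 915.26, so the highest integer P_c is 915 hPa.

915 hPa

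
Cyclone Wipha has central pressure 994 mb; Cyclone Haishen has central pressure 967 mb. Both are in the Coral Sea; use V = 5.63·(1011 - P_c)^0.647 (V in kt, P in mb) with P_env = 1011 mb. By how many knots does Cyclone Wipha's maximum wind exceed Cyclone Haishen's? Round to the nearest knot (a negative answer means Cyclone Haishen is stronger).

Cyclone Wipha: ΔP = 17; V ≈ 5.63 × 17^0.647 ≈ 35.21 kt.
Cyclone Haishen: ΔP = 44; V ≈ 5.63 × 44^0.647 ≈ 65.14 kt.
Difference ≈ 35.21 − 65.14 = -29.93 → -30 kt.

-30 kt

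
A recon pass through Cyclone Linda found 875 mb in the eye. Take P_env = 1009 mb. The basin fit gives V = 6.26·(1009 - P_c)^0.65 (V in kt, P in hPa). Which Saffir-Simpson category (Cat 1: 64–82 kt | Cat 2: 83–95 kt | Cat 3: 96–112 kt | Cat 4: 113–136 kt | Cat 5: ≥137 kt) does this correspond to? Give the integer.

5

ΔP = 1009 − 875 = 134 mb.
V ≈ 6.26 × 134^0.65 = 6.26 × 24.13 ≈ 151 kt.
151 kt falls in the Category 5 band.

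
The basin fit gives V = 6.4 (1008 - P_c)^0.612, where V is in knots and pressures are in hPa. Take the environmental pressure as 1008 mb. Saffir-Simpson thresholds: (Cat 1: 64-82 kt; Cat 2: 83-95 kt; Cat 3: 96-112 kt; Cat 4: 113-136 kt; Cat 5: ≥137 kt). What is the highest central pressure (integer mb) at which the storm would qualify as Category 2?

942 mb

Category 2 begins at V = 83 kt.
Required ΔP = (83/6.4)^(1/0.612) = 12.969^1.634 ≈ 65.84 mb.
P_c ≤ 1008 − 65.84 = 942.16, so the highest integer P_c is 942 mb.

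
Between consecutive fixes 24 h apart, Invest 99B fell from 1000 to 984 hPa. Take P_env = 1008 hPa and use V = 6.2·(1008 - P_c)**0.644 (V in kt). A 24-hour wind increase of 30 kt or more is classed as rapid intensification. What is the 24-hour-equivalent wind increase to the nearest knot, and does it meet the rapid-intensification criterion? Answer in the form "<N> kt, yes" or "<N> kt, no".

24 kt, no

V₁: ΔP = 8, V ≈ 6.2 × 8^0.644 ≈ 23.66 kt.
V₂: ΔP = 24, V ≈ 6.2 × 24^0.644 ≈ 48.00 kt.
ΔV over 24 h = 24.34 kt → 24 h equivalent = 24.34 × 24/24 ≈ 24.34 kt.
24 kt < 30 kt ⇒ not rapid intensification.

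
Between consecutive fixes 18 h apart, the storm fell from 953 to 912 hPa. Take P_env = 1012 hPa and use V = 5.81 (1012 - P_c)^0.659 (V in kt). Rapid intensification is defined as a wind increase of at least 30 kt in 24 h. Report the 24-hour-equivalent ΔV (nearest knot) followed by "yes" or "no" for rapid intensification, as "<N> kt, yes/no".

47 kt, yes

V₁: ΔP = 59, V ≈ 5.81 × 59^0.659 ≈ 85.34 kt.
V₂: ΔP = 100, V ≈ 5.81 × 100^0.659 ≈ 120.83 kt.
ΔV over 18 h = 35.49 kt → 24 h equivalent = 35.49 × 24/18 ≈ 47.32 kt.
47 kt ≥ 30 kt ⇒ rapid intensification.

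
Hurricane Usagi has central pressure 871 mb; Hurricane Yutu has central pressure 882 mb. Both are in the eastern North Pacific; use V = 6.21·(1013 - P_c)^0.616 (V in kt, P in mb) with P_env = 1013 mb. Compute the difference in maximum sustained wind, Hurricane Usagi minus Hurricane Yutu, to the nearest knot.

6 kt

Hurricane Usagi: ΔP = 142; V ≈ 6.21 × 142^0.616 ≈ 131.49 kt.
Hurricane Yutu: ΔP = 131; V ≈ 6.21 × 131^0.616 ≈ 125.12 kt.
Difference ≈ 131.49 − 125.12 = 6.37 → 6 kt.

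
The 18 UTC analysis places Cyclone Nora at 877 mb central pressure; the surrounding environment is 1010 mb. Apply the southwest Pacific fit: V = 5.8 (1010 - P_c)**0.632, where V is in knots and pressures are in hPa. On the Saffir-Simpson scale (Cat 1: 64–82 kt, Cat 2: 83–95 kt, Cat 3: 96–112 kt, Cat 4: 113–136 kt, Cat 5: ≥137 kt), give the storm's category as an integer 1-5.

4

ΔP = 1010 − 877 = 133 mb.
V ≈ 5.8 × 133^0.632 = 5.8 × 21.99 ≈ 128 kt.
128 kt falls in the Category 4 band.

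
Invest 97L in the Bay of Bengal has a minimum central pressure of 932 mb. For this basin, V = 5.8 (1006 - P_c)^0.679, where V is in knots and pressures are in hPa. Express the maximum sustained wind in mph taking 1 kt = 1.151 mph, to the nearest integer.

ΔP = 1006 − 932 = 74 mb.
V ≈ 5.8 × 74^0.679 = 5.8 × 18.587 ≈ 107.804 kt.
107.804 × 1.151 ≈ 124.08 mph → 124 mph.

124 mph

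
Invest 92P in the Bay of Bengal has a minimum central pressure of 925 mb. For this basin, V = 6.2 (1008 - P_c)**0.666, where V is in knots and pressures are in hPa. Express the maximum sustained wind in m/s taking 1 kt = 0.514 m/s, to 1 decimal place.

ΔP = 1008 − 925 = 83 mb.
V ≈ 6.2 × 83^0.666 = 6.2 × 18.972 ≈ 117.624 kt.
117.624 × 0.514 ≈ 60.46 m/s → 60.5 m/s.

60.5 m/s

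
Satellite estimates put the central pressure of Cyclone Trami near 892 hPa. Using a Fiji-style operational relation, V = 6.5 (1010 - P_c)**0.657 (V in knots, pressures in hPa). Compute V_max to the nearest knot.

ΔP = 1010 − 892 = 118 hPa.
118^0.657 ≈ 22.973.
V ≈ 6.5 × 22.973 ≈ 149.3 kt.

149 kt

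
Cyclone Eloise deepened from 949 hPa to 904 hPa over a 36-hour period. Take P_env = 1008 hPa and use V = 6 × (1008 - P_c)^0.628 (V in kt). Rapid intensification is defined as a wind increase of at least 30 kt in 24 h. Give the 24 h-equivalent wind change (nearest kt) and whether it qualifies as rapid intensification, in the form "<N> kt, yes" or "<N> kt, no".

22 kt, no

V₁: ΔP = 59, V ≈ 6 × 59^0.628 ≈ 77.67 kt.
V₂: ΔP = 104, V ≈ 6 × 104^0.628 ≈ 110.88 kt.
ΔV over 36 h = 33.21 kt → 24 h equivalent = 33.21 × 24/36 ≈ 22.14 kt.
22 kt < 30 kt ⇒ not rapid intensification.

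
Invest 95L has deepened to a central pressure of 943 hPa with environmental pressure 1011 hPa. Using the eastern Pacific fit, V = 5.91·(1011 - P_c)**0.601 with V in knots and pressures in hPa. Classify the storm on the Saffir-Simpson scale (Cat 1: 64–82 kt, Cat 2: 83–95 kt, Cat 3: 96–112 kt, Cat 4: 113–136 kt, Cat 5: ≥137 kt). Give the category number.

1

ΔP = 1011 − 943 = 68 hPa.
V ≈ 5.91 × 68^0.601 = 5.91 × 12.63 ≈ 75 kt.
75 kt falls in the Category 1 band.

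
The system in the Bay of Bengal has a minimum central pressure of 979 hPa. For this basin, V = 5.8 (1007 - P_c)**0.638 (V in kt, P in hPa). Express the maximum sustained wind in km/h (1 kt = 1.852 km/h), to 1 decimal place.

ΔP = 1007 − 979 = 28 hPa.
V ≈ 5.8 × 28^0.638 = 5.8 × 8.381 ≈ 48.609 kt.
48.609 × 1.852 ≈ 90.02 km/h → 90.0 km/h.

90.0 km/h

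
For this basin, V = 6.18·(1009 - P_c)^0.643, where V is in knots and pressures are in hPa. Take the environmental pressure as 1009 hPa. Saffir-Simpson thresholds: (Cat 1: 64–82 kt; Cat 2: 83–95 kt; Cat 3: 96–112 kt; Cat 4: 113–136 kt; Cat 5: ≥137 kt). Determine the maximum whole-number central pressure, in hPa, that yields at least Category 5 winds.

885 hPa

Category 5 begins at V = 137 kt.
Required ΔP = (137/6.18)^(1/0.643) = 22.168^1.555 ≈ 123.85 hPa.
P_c ≤ 1009 − 123.85 = 885.15, so the highest integer P_c is 885 hPa.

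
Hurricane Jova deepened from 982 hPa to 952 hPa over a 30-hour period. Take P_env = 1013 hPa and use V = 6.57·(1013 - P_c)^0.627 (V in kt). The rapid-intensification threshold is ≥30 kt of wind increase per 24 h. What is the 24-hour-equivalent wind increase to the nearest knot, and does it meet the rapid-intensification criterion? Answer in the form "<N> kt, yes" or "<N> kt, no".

24 kt, no

V₁: ΔP = 31, V ≈ 6.57 × 31^0.627 ≈ 56.58 kt.
V₂: ΔP = 61, V ≈ 6.57 × 61^0.627 ≈ 86.49 kt.
ΔV over 30 h = 29.91 kt → 24 h equivalent = 29.91 × 24/30 ≈ 23.93 kt.
24 kt < 30 kt ⇒ not rapid intensification.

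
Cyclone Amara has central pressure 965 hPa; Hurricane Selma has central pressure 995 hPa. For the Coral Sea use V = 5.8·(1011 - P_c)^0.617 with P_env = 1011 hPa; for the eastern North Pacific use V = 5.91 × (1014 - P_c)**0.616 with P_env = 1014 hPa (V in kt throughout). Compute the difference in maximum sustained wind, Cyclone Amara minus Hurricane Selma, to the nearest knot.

Cyclone Amara: ΔP = 46; V ≈ 5.8 × 46^0.617 ≈ 61.57 kt.
Hurricane Selma: ΔP = 19; V ≈ 5.91 × 19^0.616 ≈ 36.25 kt.
Difference ≈ 61.57 − 36.25 = 25.32 → 25 kt.

25 kt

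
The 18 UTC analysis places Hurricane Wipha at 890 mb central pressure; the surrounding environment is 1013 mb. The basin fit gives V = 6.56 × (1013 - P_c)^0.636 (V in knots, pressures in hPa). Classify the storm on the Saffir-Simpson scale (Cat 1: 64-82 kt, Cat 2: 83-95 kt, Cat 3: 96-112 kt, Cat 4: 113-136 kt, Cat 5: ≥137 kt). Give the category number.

ΔP = 1013 − 890 = 123 mb.
V ≈ 6.56 × 123^0.636 = 6.56 × 21.34 ≈ 140 kt.
140 kt falls in the Category 5 band.

5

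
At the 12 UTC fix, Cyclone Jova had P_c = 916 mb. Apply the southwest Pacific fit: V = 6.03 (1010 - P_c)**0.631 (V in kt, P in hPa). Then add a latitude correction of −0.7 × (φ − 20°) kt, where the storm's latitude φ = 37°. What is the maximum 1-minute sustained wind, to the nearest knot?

94 kt

ΔP = 1010 − 916 = 94 mb.
94^0.631 ≈ 17.581.
V ≈ 6.03 × 17.581 ≈ 106.0 kt.
Latitude correction: −0.7 × (37 − 20) = -11.9 kt.
Corrected V ≈ 94.1 kt → 94 kt.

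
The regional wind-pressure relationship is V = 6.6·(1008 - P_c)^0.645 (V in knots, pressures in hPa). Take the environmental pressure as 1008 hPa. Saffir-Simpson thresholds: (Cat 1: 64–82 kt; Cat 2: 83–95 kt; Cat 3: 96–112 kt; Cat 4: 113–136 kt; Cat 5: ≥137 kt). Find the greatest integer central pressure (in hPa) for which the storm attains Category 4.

926 hPa

Category 4 begins at V = 113 kt.
Required ΔP = (113/6.6)^(1/0.645) = 17.121^1.550 ≈ 81.74 hPa.
P_c ≤ 1008 − 81.74 = 926.26, so the highest integer P_c is 926 hPa.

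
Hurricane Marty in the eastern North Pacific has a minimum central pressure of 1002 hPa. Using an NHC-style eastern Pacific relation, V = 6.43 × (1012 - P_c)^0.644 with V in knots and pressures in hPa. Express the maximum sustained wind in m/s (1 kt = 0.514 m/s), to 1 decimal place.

ΔP = 1012 − 1002 = 10 hPa.
V ≈ 6.43 × 10^0.644 = 6.43 × 4.406 ≈ 28.328 kt.
28.328 × 0.514 ≈ 14.56 m/s → 14.6 m/s.

14.6 m/s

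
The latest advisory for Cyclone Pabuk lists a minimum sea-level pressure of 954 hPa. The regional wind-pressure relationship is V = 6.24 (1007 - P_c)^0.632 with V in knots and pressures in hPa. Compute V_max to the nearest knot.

ΔP = 1007 − 954 = 53 hPa.
53^0.632 ≈ 12.295.
V ≈ 6.24 × 12.295 ≈ 76.7 kt.

77 kt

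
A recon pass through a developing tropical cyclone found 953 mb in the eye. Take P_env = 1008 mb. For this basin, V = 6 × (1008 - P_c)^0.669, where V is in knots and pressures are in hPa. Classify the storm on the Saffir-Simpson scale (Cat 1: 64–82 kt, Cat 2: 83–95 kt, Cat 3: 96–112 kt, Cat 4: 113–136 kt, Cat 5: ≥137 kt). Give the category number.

2

ΔP = 1008 − 953 = 55 mb.
V ≈ 6 × 55^0.669 = 6 × 14.60 ≈ 88 kt.
88 kt falls in the Category 2 band.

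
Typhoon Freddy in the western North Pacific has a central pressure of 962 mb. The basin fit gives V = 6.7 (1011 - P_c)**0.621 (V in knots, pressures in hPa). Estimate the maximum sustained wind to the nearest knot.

ΔP = 1011 − 962 = 49 mb.
49^0.621 ≈ 11.210.
V ≈ 6.7 × 11.210 ≈ 75.1 kt.

75 kt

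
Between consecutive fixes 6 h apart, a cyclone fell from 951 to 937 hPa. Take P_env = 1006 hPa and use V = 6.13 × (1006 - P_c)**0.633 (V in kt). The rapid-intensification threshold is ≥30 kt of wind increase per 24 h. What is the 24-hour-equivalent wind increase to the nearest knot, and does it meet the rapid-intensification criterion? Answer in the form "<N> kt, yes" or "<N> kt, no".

V₁: ΔP = 55, V ≈ 6.13 × 55^0.633 ≈ 77.47 kt.
V₂: ΔP = 69, V ≈ 6.13 × 69^0.633 ≈ 89.42 kt.
ΔV over 6 h = 11.95 kt → 24 h equivalent = 11.95 × 24/6 ≈ 47.80 kt.
48 kt ≥ 30 kt ⇒ rapid intensification.

48 kt, yes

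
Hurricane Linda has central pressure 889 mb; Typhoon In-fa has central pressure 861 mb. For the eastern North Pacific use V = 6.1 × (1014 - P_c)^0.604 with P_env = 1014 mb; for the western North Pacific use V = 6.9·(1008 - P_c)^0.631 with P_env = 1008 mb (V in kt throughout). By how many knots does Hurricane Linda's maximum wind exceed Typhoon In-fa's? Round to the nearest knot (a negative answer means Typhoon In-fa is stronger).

Hurricane Linda: ΔP = 125; V ≈ 6.1 × 125^0.604 ≈ 112.68 kt.
Typhoon In-fa: ΔP = 147; V ≈ 6.9 × 147^0.631 ≈ 160.85 kt.
Difference ≈ 112.68 − 160.85 = -48.17 → -48 kt.

-48 kt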